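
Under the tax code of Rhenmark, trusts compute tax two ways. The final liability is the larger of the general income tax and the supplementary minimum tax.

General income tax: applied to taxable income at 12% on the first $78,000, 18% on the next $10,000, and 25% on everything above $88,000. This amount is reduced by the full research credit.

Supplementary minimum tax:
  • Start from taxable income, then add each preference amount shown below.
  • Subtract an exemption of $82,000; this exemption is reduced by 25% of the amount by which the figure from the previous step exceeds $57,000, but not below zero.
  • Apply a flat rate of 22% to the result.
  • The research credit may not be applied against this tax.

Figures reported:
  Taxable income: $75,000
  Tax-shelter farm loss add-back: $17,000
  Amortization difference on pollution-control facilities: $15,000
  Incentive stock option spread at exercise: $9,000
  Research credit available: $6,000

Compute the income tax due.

Supplementary minimum tax:
  Adjusted income: $75,000 + $17,000 + $15,000 + $9,000 = $116,000
  Exemption: $82,000 − 25% × ($116,000 − $57,000) = $82,000 − $14,750 = $67,250
  Base: $116,000 − $67,250 = $48,750
  $48,750 × 22% = $10,725

General income tax:
  $75,000 × 12% = $9,000
  Less research credit $6,000 → $3,000

$10,725 > $3,000, so the supplementary minimum tax is the binding amount.

$10,725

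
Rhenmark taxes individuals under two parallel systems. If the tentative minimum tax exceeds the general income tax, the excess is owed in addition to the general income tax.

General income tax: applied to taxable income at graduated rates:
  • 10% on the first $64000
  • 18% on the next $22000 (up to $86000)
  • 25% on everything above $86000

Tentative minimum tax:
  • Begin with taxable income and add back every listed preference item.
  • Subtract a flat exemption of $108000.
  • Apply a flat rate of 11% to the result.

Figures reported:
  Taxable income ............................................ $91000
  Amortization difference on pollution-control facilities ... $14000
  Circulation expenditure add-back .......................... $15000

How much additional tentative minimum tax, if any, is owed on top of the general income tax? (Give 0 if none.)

Tentative minimum tax:
  Adjusted income: $91000 + $14000 + $15000 = $120000
  Less exemption $108000 → base $12000
  $12000 × 11% = $1320

General income tax:
  $64000 × 10% = $6400
  $22000 × 18% = $3960
  $5000 × 25% = $1250
  → $11610

$1320 ≤ $11610, so no add-on is due.

$0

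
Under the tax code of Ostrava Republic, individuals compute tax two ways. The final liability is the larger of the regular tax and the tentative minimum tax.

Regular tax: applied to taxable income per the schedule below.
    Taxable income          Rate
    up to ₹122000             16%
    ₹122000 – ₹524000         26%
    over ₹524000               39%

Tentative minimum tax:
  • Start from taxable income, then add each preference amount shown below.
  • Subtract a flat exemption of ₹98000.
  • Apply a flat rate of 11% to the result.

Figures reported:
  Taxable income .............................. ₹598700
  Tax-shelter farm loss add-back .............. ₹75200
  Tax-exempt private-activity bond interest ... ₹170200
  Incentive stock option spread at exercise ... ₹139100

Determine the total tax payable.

Tentative minimum tax:
  Adjusted income: ₹598700 + ₹75200 + ₹170200 + ₹139100 = ₹983200
  Less exemption ₹98000 → base ₹885200
  ₹885200 × 11% = ₹97372

Regular tax:
  ₹122000 × 16% = ₹19520
  ₹402000 × 26% = ₹104520
  ₹74700 × 39% = ₹29133
  → ₹153173

₹153173 > ₹97372, so the regular tax governs.

₹153173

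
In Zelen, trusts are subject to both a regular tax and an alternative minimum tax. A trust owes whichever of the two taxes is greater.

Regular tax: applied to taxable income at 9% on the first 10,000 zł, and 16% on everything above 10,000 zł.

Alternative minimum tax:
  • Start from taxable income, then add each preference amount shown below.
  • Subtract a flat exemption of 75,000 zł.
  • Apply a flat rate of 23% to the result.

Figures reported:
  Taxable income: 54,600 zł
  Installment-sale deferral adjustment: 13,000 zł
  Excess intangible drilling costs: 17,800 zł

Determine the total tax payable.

Alternative minimum tax:
  Adjusted income: 54,600 zł + 13,000 zł + 17,800 zł = 85,400 zł
  Less exemption 75,000 zł → base 10,400 zł
  10,400 zł × 23% = 2,392 zł

Regular tax:
  10,000 zł × 9% = 900 zł
  44,600 zł × 16% = 7,136 zł
  → 8,036 zł

8,036 zł > 2,392 zł, so the regular tax governs.

8,036 zł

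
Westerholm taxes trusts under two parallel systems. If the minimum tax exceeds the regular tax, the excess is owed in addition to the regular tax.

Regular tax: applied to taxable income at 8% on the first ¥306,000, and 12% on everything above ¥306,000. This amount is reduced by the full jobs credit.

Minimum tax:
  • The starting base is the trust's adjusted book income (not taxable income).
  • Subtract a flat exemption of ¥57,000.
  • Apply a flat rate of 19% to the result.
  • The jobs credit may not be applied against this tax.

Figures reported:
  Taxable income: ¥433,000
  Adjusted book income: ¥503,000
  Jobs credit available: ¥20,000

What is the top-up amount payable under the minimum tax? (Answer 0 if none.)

Minimum tax:
  Base (adjusted book income): ¥503,000
  Less exemption ¥57,000 → base ¥446,000
  ¥446,000 × 19% = ¥84,740

Regular tax:
  ¥306,000 × 8% = ¥24,480
  ¥127,000 × 12% = ¥15,240
  → ¥39,720
  Less jobs credit ¥20,000 → ¥19,720

Excess of minimum tax over regular tax: ¥84,740 − ¥19,720 = ¥65,020.

¥65,020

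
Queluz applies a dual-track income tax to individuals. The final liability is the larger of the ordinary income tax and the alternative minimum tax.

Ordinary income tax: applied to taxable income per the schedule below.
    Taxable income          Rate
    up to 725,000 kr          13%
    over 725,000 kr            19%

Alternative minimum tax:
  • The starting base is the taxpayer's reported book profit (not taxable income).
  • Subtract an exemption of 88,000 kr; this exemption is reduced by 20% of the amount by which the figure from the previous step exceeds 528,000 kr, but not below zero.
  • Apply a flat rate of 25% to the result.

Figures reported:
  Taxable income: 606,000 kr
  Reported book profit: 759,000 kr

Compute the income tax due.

179,300 kr

Alternative minimum tax:
  Base (reported book profit): 759,000 kr
  Exemption: 88,000 kr − 20% × (759,000 kr − 528,000 kr) = 88,000 kr − 46,200 kr = 41,800 kr
  Base: 759,000 kr − 41,800 kr = 717,200 kr
  717,200 kr × 25% = 179,300 kr

Ordinary income tax:
  606,000 kr × 13% = 78,780 kr

179,300 kr > 78,780 kr, so the alternative minimum tax is the binding amount.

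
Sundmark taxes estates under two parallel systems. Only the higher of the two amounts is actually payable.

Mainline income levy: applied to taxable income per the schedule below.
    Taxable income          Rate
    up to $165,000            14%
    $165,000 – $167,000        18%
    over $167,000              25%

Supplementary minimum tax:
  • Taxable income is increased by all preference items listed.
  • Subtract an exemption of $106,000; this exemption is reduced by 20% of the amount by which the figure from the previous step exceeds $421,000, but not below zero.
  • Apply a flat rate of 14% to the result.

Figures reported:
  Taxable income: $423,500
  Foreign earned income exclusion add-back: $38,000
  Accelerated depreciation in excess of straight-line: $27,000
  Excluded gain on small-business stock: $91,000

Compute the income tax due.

Supplementary minimum tax:
  Adjusted income: $423,500 + $38,000 + $27,000 + $91,000 = $579,500
  Exemption: $106,000 − 20% × ($579,500 − $421,000) = $106,000 − $31,700 = $74,300
  Base: $579,500 − $74,300 = $505,200
  $505,200 × 14% = $70,728

Mainline income levy:
  $165,000 × 14% = $23,100
  $2,000 × 18% = $360
  $256,500 × 25% = $64,125
  → $87,585

$87,585 > $70,728, so the mainline income levy governs.

$87,585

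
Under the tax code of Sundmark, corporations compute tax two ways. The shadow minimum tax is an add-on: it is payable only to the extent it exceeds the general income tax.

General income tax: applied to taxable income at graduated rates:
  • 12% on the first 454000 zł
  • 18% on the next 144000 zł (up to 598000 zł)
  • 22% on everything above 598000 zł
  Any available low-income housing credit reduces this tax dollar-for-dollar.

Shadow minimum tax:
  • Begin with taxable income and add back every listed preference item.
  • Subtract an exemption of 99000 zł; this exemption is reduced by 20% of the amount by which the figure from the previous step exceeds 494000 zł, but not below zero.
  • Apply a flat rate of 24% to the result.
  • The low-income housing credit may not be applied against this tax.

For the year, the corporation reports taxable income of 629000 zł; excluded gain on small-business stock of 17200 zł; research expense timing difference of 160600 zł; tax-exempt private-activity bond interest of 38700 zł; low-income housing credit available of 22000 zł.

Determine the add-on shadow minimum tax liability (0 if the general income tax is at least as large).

General income tax:
  454000 zł × 12% = 54480 zł
  144000 zł × 18% = 25920 zł
  31000 zł × 22% = 6820 zł
  → 87220 zł
  Less low-income housing credit 22000 zł → 65220 zł

Shadow minimum tax:
  Adjusted income: 629000 zł + 17200 zł + 160600 zł + 38700 zł = 845500 zł
  Exemption: 99000 zł − 20% × (845500 zł − 494000 zł) = 99000 zł − 70300 zł = 28700 zł
  Base: 845500 zł − 28700 zł = 816800 zł
  816800 zł × 24% = 196032 zł

Excess of shadow minimum tax over general income tax: 196032 zł − 65220 zł = 130812 zł.

130812 zł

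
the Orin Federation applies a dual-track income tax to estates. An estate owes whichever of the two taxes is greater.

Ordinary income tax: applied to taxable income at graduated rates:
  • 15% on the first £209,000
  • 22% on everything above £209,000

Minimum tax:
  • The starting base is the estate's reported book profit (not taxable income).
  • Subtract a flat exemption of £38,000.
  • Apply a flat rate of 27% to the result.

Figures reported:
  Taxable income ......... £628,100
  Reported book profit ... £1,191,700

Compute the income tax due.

Minimum tax:
  Base (reported book profit): £1,191,700
  Less exemption £38,000 → base £1,153,700
  £1,153,700 × 27% = £311,499

Ordinary income tax:
  £209,000 × 15% = £31,350
  £419,100 × 22% = £92,202
  → £123,552

£311,499 > £123,552, so the minimum tax is the binding amount.

£311,499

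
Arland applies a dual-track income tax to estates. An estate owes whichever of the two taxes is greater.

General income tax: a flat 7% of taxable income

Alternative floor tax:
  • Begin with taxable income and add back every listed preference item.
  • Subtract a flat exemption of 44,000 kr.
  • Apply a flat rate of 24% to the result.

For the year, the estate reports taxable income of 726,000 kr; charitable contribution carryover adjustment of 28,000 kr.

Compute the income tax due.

170,400 kr

General income tax:
  726,000 kr × 7% = 50,820 kr

Alternative floor tax:
  Adjusted income: 726,000 kr + 28,000 kr = 754,000 kr
  Less exemption 44,000 kr → base 710,000 kr
  710,000 kr × 24% = 170,400 kr

170,400 kr > 50,820 kr, so the alternative floor tax is the binding amount.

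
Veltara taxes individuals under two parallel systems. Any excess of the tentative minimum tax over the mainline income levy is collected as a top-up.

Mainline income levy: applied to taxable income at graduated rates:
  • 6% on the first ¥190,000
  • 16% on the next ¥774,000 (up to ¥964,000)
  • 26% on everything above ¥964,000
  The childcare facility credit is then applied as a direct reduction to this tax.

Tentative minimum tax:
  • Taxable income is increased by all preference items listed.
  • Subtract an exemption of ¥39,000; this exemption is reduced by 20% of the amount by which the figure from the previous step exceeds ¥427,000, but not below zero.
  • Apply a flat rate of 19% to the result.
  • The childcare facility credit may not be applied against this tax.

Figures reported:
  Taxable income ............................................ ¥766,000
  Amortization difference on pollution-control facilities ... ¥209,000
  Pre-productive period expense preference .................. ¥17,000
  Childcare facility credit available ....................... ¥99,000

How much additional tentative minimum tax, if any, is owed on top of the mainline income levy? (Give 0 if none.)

¥183,920

Tentative minimum tax:
  Adjusted income: ¥766,000 + ¥209,000 + ¥17,000 = ¥992,000
  Exemption: 20% × (¥992,000 − ¥427,000) = ¥113,000 ≥ ¥39,000, so the exemption is fully phased out
  Base: ¥992,000 − ¥0 = ¥992,000
  ¥992,000 × 19% = ¥188,480

Mainline income levy:
  ¥190,000 × 6% = ¥11,400
  ¥576,000 × 16% = ¥92,160
  → ¥103,560
  Less childcare facility credit ¥99,000 → ¥4,560

Excess of tentative minimum tax over mainline income levy: ¥188,480 − ¥4,560 = ¥183,920.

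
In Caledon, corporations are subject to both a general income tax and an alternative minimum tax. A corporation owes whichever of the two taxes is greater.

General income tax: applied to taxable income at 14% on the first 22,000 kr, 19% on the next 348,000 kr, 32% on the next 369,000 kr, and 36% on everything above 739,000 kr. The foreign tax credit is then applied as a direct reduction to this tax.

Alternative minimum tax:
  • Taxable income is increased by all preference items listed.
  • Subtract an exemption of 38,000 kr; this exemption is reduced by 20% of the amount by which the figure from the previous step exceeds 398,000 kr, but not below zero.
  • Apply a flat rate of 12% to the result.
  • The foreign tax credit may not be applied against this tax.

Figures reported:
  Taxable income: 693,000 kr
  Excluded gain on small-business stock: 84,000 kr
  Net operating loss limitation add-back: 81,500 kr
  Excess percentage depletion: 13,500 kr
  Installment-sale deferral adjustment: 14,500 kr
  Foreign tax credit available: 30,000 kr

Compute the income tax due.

General income tax:
  22,000 kr × 14% = 3,080 kr
  348,000 kr × 19% = 66,120 kr
  323,000 kr × 32% = 103,360 kr
  → 172,560 kr
  Less foreign tax credit 30,000 kr → 142,560 kr

Alternative minimum tax:
  Adjusted income: 693,000 kr + 84,000 kr + 81,500 kr + 13,500 kr + 14,500 kr = 886,500 kr
  Exemption: 20% × (886,500 kr − 398,000 kr) = 97,700 kr ≥ 38,000 kr, so the exemption is fully phased out
  Base: 886,500 kr − 0 kr = 886,500 kr
  886,500 kr × 12% = 106,380 kr

142,560 kr > 106,380 kr, so the general income tax governs.

142,560 kr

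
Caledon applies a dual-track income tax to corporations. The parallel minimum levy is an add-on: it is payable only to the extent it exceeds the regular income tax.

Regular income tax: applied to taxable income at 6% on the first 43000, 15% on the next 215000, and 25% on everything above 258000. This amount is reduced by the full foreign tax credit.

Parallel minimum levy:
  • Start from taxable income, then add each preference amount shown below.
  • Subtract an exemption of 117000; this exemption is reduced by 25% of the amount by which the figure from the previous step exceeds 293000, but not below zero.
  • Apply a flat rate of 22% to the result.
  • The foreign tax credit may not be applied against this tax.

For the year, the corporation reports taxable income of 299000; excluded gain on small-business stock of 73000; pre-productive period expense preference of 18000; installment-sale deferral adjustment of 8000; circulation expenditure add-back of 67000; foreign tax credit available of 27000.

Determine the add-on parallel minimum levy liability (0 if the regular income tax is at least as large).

67940

Regular income tax:
  43000 × 6% = 2580
  215000 × 15% = 32250
  41000 × 25% = 10250
  → 45080
  Less foreign tax credit 27000 → 18080

Parallel minimum levy:
  Adjusted income: 299000 + 73000 + 18000 + 8000 + 67000 = 465000
  Exemption: 117000 − 25% × (465000 − 293000) = 117000 − 43000 = 74000
  Base: 465000 − 74000 = 391000
  391000 × 22% = 86020

Excess of parallel minimum levy over regular income tax: 86020 − 18080 = 67940.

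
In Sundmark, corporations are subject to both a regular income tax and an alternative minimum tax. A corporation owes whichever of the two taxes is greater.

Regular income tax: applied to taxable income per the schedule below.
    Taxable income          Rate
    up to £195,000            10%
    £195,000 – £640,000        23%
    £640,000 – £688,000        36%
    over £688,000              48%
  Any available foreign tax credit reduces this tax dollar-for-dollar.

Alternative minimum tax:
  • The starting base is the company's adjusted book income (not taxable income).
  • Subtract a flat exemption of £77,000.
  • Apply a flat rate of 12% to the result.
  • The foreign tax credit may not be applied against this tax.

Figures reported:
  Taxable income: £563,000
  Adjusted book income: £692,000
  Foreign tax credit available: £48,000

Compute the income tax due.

Alternative minimum tax:
  Base (adjusted book income): £692,000
  Less exemption £77,000 → base £615,000
  £615,000 × 12% = £73,800

Regular income tax:
  £195,000 × 10% = £19,500
  £368,000 × 23% = £84,640
  → £104,140
  Less foreign tax credit £48,000 → £56,140

£73,800 > £56,140, so the alternative minimum tax is the binding amount.

£73,800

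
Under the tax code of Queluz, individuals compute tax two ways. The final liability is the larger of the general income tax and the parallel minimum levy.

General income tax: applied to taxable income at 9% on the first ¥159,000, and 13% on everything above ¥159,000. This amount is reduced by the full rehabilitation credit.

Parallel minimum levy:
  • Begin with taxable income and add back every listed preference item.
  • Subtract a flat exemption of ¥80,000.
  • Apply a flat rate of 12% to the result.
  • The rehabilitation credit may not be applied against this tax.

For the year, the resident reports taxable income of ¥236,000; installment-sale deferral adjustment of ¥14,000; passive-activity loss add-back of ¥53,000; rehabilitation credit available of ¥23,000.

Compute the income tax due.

¥26,760

Parallel minimum levy:
  Adjusted income: ¥236,000 + ¥14,000 + ¥53,000 = ¥303,000
  Less exemption ¥80,000 → base ¥223,000
  ¥223,000 × 12% = ¥26,760

General income tax:
  ¥159,000 × 9% = ¥14,310
  ¥77,000 × 13% = ¥10,010
  → ¥24,320
  Less rehabilitation credit ¥23,000 → ¥1,320

¥26,760 > ¥1,320, so the parallel minimum levy is the binding amount.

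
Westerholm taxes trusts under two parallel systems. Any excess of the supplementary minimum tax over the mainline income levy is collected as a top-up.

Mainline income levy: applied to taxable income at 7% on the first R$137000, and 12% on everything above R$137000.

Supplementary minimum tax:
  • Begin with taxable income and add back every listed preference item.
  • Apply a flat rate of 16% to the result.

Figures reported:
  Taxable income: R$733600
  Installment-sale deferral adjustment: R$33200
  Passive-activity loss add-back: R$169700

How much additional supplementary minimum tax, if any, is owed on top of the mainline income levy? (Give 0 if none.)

R$68658

Supplementary minimum tax:
  Adjusted income: R$733600 + R$33200 + R$169700 = R$936500
  R$936500 × 16% = R$149840

Mainline income levy:
  R$137000 × 7% = R$9590
  R$596600 × 12% = R$71592
  → R$81182

Excess of supplementary minimum tax over mainline income levy: R$149840 − R$81182 = R$68658.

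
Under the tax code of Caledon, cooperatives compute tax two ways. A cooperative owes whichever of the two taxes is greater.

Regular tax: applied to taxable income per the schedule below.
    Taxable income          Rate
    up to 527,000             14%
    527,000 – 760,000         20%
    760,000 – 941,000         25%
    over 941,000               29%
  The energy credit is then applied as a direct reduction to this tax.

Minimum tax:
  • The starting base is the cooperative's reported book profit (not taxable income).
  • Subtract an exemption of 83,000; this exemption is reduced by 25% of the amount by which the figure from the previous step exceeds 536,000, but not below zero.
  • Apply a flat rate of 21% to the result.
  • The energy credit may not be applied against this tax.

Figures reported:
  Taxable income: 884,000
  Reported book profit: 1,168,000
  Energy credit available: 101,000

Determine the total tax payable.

245,280

Minimum tax:
  Base (reported book profit): 1,168,000
  Exemption: 25% × (1,168,000 − 536,000) = 158,000 ≥ 83,000, so the exemption is fully phased out
  Base: 1,168,000 − 0 = 1,168,000
  1,168,000 × 21% = 245,280

Regular tax:
  527,000 × 14% = 73,780
  233,000 × 20% = 46,600
  124,000 × 25% = 31,000
  → 151,380
  Less energy credit 101,000 → 50,380

245,280 > 50,380, so the minimum tax is the binding amount.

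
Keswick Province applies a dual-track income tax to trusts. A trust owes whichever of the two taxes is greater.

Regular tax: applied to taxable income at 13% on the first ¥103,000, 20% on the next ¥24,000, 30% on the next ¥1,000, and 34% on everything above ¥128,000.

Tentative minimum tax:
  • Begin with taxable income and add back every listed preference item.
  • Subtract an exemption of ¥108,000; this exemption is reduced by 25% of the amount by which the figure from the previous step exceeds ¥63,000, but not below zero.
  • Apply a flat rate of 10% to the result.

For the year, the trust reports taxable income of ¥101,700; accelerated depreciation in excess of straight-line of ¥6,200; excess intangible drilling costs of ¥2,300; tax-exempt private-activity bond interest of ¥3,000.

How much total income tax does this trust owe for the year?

Regular tax:
  ¥101,700 × 13% = ¥13,221

Tentative minimum tax:
  Adjusted income: ¥101,700 + ¥6,200 + ¥2,300 + ¥3,000 = ¥113,200
  Exemption: ¥108,000 − 25% × (¥113,200 − ¥63,000) = ¥108,000 − ¥12,550 = ¥95,450
  Base: ¥113,200 − ¥95,450 = ¥17,750
  ¥17,750 × 10% = ¥1,775

¥13,221 > ¥1,775, so the regular tax governs.

¥13,221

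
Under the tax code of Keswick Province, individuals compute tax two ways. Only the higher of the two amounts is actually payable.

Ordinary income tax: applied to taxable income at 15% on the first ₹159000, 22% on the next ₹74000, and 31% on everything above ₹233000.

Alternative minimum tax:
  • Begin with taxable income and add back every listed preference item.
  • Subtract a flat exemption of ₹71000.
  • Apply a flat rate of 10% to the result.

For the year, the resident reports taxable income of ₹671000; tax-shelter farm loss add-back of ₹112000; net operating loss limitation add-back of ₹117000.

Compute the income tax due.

Ordinary income tax:
  ₹159000 × 15% = ₹23850
  ₹74000 × 22% = ₹16280
  ₹438000 × 31% = ₹135780
  → ₹175910

Alternative minimum tax:
  Adjusted income: ₹671000 + ₹112000 + ₹117000 = ₹900000
  Less exemption ₹71000 → base ₹829000
  ₹829000 × 10% = ₹82900

₹175910 > ₹82900, so the ordinary income tax governs.

₹175910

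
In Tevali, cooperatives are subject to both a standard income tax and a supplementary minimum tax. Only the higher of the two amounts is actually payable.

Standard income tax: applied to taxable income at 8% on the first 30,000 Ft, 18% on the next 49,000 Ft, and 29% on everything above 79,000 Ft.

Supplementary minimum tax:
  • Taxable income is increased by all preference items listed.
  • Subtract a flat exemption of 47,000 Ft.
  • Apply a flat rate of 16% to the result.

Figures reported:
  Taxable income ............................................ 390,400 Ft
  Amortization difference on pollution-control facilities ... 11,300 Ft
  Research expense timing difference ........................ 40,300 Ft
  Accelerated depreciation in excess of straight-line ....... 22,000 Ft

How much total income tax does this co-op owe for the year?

101,526 Ft

Supplementary minimum tax:
  Adjusted income: 390,400 Ft + 11,300 Ft + 40,300 Ft + 22,000 Ft = 464,000 Ft
  Less exemption 47,000 Ft → base 417,000 Ft
  417,000 Ft × 16% = 66,720 Ft

Standard income tax:
  30,000 Ft × 8% = 2,400 Ft
  49,000 Ft × 18% = 8,820 Ft
  311,400 Ft × 29% = 90,306 Ft
  → 101,526 Ft

101,526 Ft > 66,720 Ft, so the standard income tax governs.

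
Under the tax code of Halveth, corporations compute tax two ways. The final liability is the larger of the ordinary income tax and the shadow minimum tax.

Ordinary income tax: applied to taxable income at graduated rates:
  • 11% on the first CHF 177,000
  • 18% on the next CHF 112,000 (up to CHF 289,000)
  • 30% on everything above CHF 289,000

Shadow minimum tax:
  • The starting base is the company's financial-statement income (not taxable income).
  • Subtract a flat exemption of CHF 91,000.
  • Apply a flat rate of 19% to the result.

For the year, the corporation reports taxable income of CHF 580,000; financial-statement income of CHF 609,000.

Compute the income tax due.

CHF 126,930

Ordinary income tax:
  CHF 177,000 × 11% = CHF 19,470
  CHF 112,000 × 18% = CHF 20,160
  CHF 291,000 × 30% = CHF 87,300
  → CHF 126,930

Shadow minimum tax:
  Base (financial-statement income): CHF 609,000
  Less exemption CHF 91,000 → base CHF 518,000
  CHF 518,000 × 19% = CHF 98,420

CHF 126,930 > CHF 98,420, so the ordinary income tax governs.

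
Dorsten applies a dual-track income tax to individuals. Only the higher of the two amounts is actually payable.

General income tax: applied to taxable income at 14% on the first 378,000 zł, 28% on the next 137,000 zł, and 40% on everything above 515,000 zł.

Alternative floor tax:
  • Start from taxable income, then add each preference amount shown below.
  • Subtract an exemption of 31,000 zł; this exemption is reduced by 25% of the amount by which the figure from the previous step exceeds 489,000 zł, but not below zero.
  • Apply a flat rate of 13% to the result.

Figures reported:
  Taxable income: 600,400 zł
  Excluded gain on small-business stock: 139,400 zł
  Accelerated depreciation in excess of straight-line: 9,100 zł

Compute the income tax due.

125,440 zł

Alternative floor tax:
  Adjusted income: 600,400 zł + 139,400 zł + 9,100 zł = 748,900 zł
  Exemption: 25% × (748,900 zł − 489,000 zł) = 64,975 zł ≥ 31,000 zł, so the exemption is fully phased out
  Base: 748,900 zł − 0 zł = 748,900 zł
  748,900 zł × 13% = 97,357 zł

General income tax:
  378,000 zł × 14% = 52,920 zł
  137,000 zł × 28% = 38,360 zł
  85,400 zł × 40% = 34,160 zł
  → 125,440 zł

125,440 zł > 97,357 zł, so the general income tax governs.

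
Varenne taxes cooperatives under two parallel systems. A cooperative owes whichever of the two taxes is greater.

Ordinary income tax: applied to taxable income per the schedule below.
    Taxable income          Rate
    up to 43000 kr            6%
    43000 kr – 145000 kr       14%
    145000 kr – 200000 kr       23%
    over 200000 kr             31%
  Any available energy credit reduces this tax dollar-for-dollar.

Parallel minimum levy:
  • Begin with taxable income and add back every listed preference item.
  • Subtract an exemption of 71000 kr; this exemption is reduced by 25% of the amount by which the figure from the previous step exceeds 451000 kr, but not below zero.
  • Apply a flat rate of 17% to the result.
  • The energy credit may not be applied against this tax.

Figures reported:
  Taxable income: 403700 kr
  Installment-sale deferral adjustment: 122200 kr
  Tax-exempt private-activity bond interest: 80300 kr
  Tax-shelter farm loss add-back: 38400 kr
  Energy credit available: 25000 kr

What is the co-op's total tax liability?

Parallel minimum levy:
  Adjusted income: 403700 kr + 122200 kr + 80300 kr + 38400 kr = 644600 kr
  Exemption: 71000 kr − 25% × (644600 kr − 451000 kr) = 71000 kr − 48400 kr = 22600 kr
  Base: 644600 kr − 22600 kr = 622000 kr
  622000 kr × 17% = 105740 kr

Ordinary income tax:
  43000 kr × 6% = 2580 kr
  102000 kr × 14% = 14280 kr
  55000 kr × 23% = 12650 kr
  203700 kr × 31% = 63147 kr
  → 92657 kr
  Less energy credit 25000 kr → 67657 kr

105740 kr > 67657 kr, so the parallel minimum levy is the binding amount.

105740 kr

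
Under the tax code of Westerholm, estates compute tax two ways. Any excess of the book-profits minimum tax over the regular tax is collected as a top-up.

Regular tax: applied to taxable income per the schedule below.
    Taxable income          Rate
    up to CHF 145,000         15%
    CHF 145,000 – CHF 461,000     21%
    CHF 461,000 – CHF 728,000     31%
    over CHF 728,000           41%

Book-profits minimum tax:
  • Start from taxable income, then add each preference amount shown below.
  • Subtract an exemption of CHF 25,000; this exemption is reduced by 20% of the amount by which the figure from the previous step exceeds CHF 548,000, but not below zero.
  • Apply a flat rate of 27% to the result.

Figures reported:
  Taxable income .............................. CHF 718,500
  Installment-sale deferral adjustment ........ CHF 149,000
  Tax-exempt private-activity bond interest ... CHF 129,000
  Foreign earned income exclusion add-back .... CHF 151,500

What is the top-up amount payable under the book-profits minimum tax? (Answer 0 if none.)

Regular tax:
  CHF 145,000 × 15% = CHF 21,750
  CHF 316,000 × 21% = CHF 66,360
  CHF 257,500 × 31% = CHF 79,825
  → CHF 167,935

Book-profits minimum tax:
  Adjusted income: CHF 718,500 + CHF 149,000 + CHF 129,000 + CHF 151,500 = CHF 1,148,000
  Exemption: 20% × (CHF 1,148,000 − CHF 548,000) = CHF 120,000 ≥ CHF 25,000, so the exemption is fully phased out
  Base: CHF 1,148,000 − CHF 0 = CHF 1,148,000
  CHF 1,148,000 × 27% = CHF 309,960

Excess of book-profits minimum tax over regular tax: CHF 309,960 − CHF 167,935 = CHF 142,025.

CHF 142,025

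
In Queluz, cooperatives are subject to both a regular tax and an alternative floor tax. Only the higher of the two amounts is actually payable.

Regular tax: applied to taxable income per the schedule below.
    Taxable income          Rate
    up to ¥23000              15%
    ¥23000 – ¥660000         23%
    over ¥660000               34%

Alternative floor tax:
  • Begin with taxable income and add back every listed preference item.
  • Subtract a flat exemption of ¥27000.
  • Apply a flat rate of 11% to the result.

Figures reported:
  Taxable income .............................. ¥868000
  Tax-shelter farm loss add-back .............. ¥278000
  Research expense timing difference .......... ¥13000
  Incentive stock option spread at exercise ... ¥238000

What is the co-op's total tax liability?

¥220680

Regular tax:
  ¥23000 × 15% = ¥3450
  ¥637000 × 23% = ¥146510
  ¥208000 × 34% = ¥70720
  → ¥220680

Alternative floor tax:
  Adjusted income: ¥868000 + ¥278000 + ¥13000 + ¥238000 = ¥1397000
  Less exemption ¥27000 → base ¥1370000
  ¥1370000 × 11% = ¥150700

¥220680 > ¥150700, so the regular tax governs.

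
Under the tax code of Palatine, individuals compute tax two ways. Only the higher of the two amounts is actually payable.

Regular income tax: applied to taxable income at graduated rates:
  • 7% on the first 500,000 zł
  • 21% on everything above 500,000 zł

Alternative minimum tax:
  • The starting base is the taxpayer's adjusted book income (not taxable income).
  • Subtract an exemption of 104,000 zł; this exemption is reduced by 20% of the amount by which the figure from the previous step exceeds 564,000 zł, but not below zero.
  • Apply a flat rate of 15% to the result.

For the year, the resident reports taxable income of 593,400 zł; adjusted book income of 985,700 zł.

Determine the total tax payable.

Alternative minimum tax:
  Base (adjusted book income): 985,700 zł
  Exemption: 104,000 zł − 20% × (985,700 zł − 564,000 zł) = 104,000 zł − 84,340 zł = 19,660 zł
  Base: 985,700 zł − 19,660 zł = 966,040 zł
  966,040 zł × 15% = 144,906 zł

Regular income tax:
  500,000 zł × 7% = 35,000 zł
  93,400 zł × 21% = 19,614 zł
  → 54,614 zł

144,906 zł > 54,614 zł, so the alternative minimum tax is the binding amount.

144,906 zł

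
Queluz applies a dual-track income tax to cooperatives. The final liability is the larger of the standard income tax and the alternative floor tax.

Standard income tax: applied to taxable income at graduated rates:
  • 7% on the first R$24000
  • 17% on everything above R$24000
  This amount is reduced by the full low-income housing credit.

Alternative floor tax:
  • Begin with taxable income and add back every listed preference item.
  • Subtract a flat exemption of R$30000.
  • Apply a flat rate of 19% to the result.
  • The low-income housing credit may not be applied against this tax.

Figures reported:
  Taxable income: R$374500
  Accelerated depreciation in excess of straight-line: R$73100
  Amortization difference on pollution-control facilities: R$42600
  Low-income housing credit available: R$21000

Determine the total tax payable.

Standard income tax:
  R$24000 × 7% = R$1680
  R$350500 × 17% = R$59585
  → R$61265
  Less low-income housing credit R$21000 → R$40265

Alternative floor tax:
  Adjusted income: R$374500 + R$73100 + R$42600 = R$490200
  Less exemption R$30000 → base R$460200
  R$460200 × 19% = R$87438

R$87438 > R$40265, so the alternative floor tax is the binding amount.

R$87438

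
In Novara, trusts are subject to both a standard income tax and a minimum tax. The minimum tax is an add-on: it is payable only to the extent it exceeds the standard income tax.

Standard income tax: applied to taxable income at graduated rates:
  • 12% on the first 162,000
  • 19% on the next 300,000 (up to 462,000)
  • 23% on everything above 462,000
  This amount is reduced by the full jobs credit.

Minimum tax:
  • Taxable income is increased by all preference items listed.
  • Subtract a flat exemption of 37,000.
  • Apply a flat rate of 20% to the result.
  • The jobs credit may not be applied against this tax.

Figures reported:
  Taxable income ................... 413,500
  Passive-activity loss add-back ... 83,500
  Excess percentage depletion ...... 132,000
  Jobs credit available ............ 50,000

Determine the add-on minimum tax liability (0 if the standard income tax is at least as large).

101,175

Minimum tax:
  Adjusted income: 413,500 + 83,500 + 132,000 = 629,000
  Less exemption 37,000 → base 592,000
  592,000 × 20% = 118,400

Standard income tax:
  162,000 × 12% = 19,440
  251,500 × 19% = 47,785
  → 67,225
  Less jobs credit 50,000 → 17,225

Excess of minimum tax over standard income tax: 118,400 − 17,225 = 101,175.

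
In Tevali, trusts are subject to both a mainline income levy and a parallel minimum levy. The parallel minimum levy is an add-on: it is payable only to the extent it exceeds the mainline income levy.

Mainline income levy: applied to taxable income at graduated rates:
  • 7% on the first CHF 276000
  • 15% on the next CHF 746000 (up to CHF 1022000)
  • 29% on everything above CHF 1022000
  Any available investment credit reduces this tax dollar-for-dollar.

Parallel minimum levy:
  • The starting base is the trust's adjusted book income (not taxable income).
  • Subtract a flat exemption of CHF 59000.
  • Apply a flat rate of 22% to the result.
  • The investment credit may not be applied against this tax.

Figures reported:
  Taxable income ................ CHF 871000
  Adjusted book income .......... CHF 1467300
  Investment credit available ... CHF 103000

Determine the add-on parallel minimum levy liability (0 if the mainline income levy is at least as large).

CHF 304256

Mainline income levy:
  CHF 276000 × 7% = CHF 19320
  CHF 595000 × 15% = CHF 89250
  → CHF 108570
  Less investment credit CHF 103000 → CHF 5570

Parallel minimum levy:
  Base (adjusted book income): CHF 1467300
  Less exemption CHF 59000 → base CHF 1408300
  CHF 1408300 × 22% = CHF 309826

Excess of parallel minimum levy over mainline income levy: CHF 309826 − CHF 5570 = CHF 304256.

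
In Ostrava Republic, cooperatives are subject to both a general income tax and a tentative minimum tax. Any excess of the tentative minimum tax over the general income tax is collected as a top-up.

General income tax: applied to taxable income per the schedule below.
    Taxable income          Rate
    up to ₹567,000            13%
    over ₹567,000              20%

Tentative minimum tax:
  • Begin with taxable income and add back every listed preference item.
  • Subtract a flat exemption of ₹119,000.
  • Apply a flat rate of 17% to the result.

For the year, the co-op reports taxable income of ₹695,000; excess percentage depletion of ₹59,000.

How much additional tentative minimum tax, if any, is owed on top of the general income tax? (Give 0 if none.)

₹8,640

Tentative minimum tax:
  Adjusted income: ₹695,000 + ₹59,000 = ₹754,000
  Less exemption ₹119,000 → base ₹635,000
  ₹635,000 × 17% = ₹107,950

General income tax:
  ₹567,000 × 13% = ₹73,710
  ₹128,000 × 20% = ₹25,600
  → ₹99,310

Excess of tentative minimum tax over general income tax: ₹107,950 − ₹99,310 = ₹8,640.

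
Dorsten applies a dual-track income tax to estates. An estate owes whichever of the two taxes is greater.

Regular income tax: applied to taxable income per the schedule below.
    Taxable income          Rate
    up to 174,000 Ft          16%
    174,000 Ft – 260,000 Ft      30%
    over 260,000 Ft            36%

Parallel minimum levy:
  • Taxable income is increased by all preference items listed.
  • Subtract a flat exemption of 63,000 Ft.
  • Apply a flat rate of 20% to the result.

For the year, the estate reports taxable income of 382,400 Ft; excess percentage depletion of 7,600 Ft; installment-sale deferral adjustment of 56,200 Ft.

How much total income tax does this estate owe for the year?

Regular income tax:
  174,000 Ft × 16% = 27,840 Ft
  86,000 Ft × 30% = 25,800 Ft
  122,400 Ft × 36% = 44,064 Ft
  → 97,704 Ft

Parallel minimum levy:
  Adjusted income: 382,400 Ft + 7,600 Ft + 56,200 Ft = 446,200 Ft
  Less exemption 63,000 Ft → base 383,200 Ft
  383,200 Ft × 20% = 76,640 Ft

97,704 Ft > 76,640 Ft, so the regular income tax governs.

97,704 Ft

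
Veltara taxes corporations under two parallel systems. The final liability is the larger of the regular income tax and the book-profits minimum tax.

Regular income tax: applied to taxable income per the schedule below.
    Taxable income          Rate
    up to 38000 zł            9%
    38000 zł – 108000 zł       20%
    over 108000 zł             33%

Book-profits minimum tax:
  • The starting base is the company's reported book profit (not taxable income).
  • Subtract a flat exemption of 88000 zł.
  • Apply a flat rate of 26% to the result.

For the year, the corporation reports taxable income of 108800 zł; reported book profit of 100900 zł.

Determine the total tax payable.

Book-profits minimum tax:
  Base (reported book profit): 100900 zł
  Less exemption 88000 zł → base 12900 zł
  12900 zł × 26% = 3354 zł

Regular income tax:
  38000 zł × 9% = 3420 zł
  70000 zł × 20% = 14000 zł
  800 zł × 33% = 264 zł
  → 17684 zł

17684 zł > 3354 zł, so the regular income tax governs.

17684 zł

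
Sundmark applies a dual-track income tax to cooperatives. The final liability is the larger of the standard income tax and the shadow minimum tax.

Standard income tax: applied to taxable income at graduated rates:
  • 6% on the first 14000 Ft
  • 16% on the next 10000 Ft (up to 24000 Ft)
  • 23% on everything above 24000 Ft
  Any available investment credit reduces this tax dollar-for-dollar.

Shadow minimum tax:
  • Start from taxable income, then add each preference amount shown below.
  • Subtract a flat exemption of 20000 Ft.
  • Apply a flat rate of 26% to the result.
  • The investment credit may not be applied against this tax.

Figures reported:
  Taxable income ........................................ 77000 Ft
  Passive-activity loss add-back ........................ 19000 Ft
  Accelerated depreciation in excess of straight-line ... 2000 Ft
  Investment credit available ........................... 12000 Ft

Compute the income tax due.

Standard income tax:
  14000 Ft × 6% = 840 Ft
  10000 Ft × 16% = 1600 Ft
  53000 Ft × 23% = 12190 Ft
  → 14630 Ft
  Less investment credit 12000 Ft → 2630 Ft

Shadow minimum tax:
  Adjusted income: 77000 Ft + 19000 Ft + 2000 Ft = 98000 Ft
  Less exemption 20000 Ft → base 78000 Ft
  78000 Ft × 26% = 20280 Ft

20280 Ft > 2630 Ft, so the shadow minimum tax is the binding amount.

20280 Ft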